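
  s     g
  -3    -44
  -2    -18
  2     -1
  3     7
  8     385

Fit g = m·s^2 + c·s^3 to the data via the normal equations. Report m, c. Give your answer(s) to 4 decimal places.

The normal equations are: 4290·m + 32768·c = 24231;  32768·m + 263730·c = 198633.
Determinant 4290·263730 − 32768² = 57659876.
m = (24231·263730 − 32768·198633)/57659876 = -59182257/28829938; c = (4290·198633 − 32768·24231)/57659876 = 29067081/28829938.

m = -2.0528, c = 1.0082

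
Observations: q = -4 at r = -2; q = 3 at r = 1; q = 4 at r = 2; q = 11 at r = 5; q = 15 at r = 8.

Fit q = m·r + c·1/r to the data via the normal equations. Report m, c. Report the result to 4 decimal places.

m = 1.9334, c = 0.9051

Forming XᵀX = [[98, 5]; [5, 2489/1600]] and Xᵀq = [194, 443/40]ᵀ gives XᵀX·[m, c]ᵀ = Xᵀq.
Determinant 98·(2489/1600) − 5² = 101961/800.
m = (194·(2489/1600) − 5·(443/40))/(101961/800) = 65711/33987; c = (98·(443/40) − 5·194)/(101961/800) = 30760/33987.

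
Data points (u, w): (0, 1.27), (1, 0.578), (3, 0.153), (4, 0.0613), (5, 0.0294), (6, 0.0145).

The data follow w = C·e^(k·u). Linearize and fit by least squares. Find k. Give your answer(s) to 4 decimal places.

k = -0.7470

Let Y = ln w. Fitting Y = k·u + ln C by least squares:
Σu = 19.0000, Σ(u)² = 87.0000, Σln w = -12.7388, Σu·ln w = -60.3835.
Equations: 87.0000·k + 19.0000·ln C = -60.3835;  19.0000·k + 6·ln C = -12.7388.
Solving (det = 161.0000): k = -0.74698, ln C = 0.24229.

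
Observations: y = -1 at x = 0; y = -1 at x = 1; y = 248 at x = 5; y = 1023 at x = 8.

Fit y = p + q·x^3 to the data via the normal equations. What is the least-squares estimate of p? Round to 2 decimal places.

Setting ∂/∂p … = 0 gives: 4·p + 638·q = 1269;  638·p + 277770·q = 554775.
Eliminating q: 277770·(row 1) − 638·(row 2) gives 704036·p = 277770·1269 − 638·554775 = -1456320, so p = -9840/4757.
Then q = (554775 − 638·(-9840/4757))/277770 = 19047/9514.

p = -2.07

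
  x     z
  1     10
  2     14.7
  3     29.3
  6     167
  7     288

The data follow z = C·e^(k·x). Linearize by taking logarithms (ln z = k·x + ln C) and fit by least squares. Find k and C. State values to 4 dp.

Let Y = ln z. Fitting Y = k·x + ln C by least squares:
Σx = 19.0000, Σ(x)² = 99.0000, Σln z = 19.1490, Σx·ln z = 88.1597.
Normal system: [[99.0000, 19.0000]; [19.0000, 5]]·[k, ln C]ᵀ = [88.1597, 19.1490]ᵀ.
Slope k = (n·Σx·ln z − Σx·Σln z)/(n·Σ(x)² − (Σx)²) = (5·88.1597 − 19.0000·19.1490)/134.0000 = 0.57439; ln C = (Σln z − k·Σx)/n = 1.64712, so C = exp(1.64712) = 5.19199.

k = 0.5744, C = 5.1920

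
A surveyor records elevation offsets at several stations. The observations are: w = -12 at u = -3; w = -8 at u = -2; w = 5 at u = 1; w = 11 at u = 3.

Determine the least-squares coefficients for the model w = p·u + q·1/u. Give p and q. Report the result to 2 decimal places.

p = 3.69, q = 1.31

Entries of AᵀA: Σu·u = 23, Σu·1/u = 4, Σ1/u·1/u = 53/36.
And Σu·w = 90, Σ1/u·w = 50/3.
So AᵀA·[p, q]ᵀ = Aᵀw: [[23, 4]; [4, 53/36]]·[p, q]ᵀ = [90, 50/3]ᵀ.
det = 23·(53/36) − 4² = 643/36.
p = (90·(53/36) − 4·(50/3))/(643/36) = 2370/643; q = (23·(50/3) − 4·90)/(643/36) = 840/643.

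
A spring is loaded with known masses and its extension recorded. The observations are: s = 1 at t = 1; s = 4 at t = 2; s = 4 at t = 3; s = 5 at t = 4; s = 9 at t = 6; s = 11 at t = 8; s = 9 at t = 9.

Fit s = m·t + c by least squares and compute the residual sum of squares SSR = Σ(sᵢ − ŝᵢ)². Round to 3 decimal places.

MᵀM·[m, c]ᵀ = Mᵀs reads: 211·m + 33·c = 264;  33·m + 7·c = 43.
(Σt·t = 211, Σt = 33, Σ1 = 7, Σt·s = 264, Σs = 43.)
Eliminating c: 7·(row 1) − 33·(row 2) gives 388·m = 7·264 − 33·43 = 429, so m = 429/388.
Then c = (43 − 33·(429/388))/7 = 361/388.
Residuals: -201/194, 333/388, -24/97, -137/388, 557/388, 475/388, -365/194; SSR = 3529/388.

SSR = 9.095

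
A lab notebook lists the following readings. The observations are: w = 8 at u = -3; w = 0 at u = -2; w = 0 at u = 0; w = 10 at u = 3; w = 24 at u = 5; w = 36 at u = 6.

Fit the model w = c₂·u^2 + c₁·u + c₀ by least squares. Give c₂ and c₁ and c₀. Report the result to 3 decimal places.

The normal system MᵀM·[c₂, c₁, c₀]ᵀ = Mᵀw is [[2099, 333, 83]; [333, 83, 9]; [83, 9, 6]]·[c₂, c₁, c₀]ᵀ = [2058, 342, 78]ᵀ.
Row-reducing yields c₂ = 57/61, c₁ = 3681/8479, c₀ = -4896/8479.

c₂ = 0.934, c₁ = 0.434, c₀ = -0.577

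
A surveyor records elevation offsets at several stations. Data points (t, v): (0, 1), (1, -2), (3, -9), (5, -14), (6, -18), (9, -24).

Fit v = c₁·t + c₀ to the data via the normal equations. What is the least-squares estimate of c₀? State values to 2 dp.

The normal equations are: 152·c₁ + 24·c₀ = -423;  24·c₁ + 6·c₀ = -66.
(Σt·t = 152, Σt = 24, Σ1 = 6, Σt·v = -423, Σv = -66.)
Δ = 152·6 − 24² = 336.
c₁ = ((-423)·6 − 24·(-66))/336 = -159/56; c₀ = (152·(-66) − 24·(-423))/336 = 5/14.

c₀ = 0.36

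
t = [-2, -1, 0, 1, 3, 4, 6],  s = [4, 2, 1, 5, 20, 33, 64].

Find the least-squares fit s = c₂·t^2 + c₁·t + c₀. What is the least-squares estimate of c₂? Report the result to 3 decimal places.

c₂ = 1.433

The normal equations are: 1651·c₂ + 299·c₁ + 67·c₀ = 3035;  299·c₂ + 67·c₁ + 11·c₀ = 571;  67·c₂ + 11·c₁ + 7·c₀ = 129.
Inverting the 3×3 Gram matrix, [c₂, c₁, c₀]ᵀ = [331/231, 281/154, 853/462]ᵀ.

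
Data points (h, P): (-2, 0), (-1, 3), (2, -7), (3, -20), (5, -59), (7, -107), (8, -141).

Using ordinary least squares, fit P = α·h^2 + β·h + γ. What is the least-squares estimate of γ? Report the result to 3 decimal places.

With design matrix M, MᵀM = [[7236, 1006, 156]; [1006, 156, 22]; [156, 22, 7]] and MᵀP = [-15947, -2249, -331]ᵀ.
Row-reducing yields α = -22299/11158, β = -434639/212002, γ = 391688/106001.

γ = 3.695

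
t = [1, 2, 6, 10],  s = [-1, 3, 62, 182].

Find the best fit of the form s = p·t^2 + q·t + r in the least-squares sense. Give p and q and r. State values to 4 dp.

p = 1.9371, q = -0.9275, r = -2.3768

Sums needed: Σt^2·t^2 = 11313, Σt^2·t = 1225, Σt^2 = 141, Σt·t = 141, Σt = 19, Σ1 = 4.
Moment sums: Σt^2·s = 20443, Σt·s = 2197, Σs = 246.
XᵀX·[p, q, r]ᵀ = Xᵀs becomes [[11313, 1225, 141]; [1225, 141, 19]; [141, 19, 4]]·[p, q, r]ᵀ = [20443, 2197, 246]ᵀ.
Row-reducing yields p = 26329/13592, q = -12607/13592, r = -16153/6796.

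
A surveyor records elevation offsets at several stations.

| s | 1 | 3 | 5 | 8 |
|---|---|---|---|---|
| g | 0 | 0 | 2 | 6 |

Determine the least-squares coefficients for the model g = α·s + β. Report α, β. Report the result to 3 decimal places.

α = 0.897, β = -1.813

Sums needed: Σs·s = 99, Σs = 17, Σ1 = 4.
Moment sums: Σs·g = 58, Σg = 8.
So XᵀX·[α, β]ᵀ = Xᵀg: [[99, 17]; [17, 4]]·[α, β]ᵀ = [58, 8]ᵀ.
Δ = 99·4 − 17² = 107.
α = (58·4 − 17·8)/107 = 96/107; β = (99·8 − 17·58)/107 = -194/107.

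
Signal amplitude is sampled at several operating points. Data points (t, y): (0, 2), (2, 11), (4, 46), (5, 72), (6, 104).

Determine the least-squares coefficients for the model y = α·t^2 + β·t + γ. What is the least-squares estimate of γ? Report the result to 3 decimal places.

γ = 1.834

The normal equations are: 2193·α + 413·β + 81·γ = 6324;  413·α + 81·β + 17·γ = 1190;  81·α + 17·β + 5·γ = 235.
(Σt^2·t^2 = 2193, Σt^2·t = 413, Σt^2 = 81, Σt·t = 81, Σt = 17, Σ1 = 5, Σt^2·y = 6324, Σt·y = 1190, Σy = 235.)
Row-reducing yields α = 5741/1876, β = -2433/1876, γ = 860/469.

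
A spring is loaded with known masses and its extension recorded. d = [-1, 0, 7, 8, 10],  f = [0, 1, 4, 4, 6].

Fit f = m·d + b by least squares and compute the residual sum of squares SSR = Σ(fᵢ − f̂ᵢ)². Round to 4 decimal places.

SSR = 0.6802

Sums needed: Σd·d = 214, Σd = 24, Σ1 = 5.
For Aᵀf: Σd·f = 120, Σf = 15.
det = 214·5 − 24² = 494.
m = (120·5 − 24·15)/494 = 120/247; b = (214·15 − 24·120)/494 = 165/247.
Residuals: -45/247, 82/247, -17/247, -137/247, 9/19; SSR = 168/247.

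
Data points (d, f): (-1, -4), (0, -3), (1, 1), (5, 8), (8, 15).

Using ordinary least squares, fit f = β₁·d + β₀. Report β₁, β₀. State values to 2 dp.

β₁ = 2.11, β₀ = -2.09

Sums needed: Σd·d = 91, Σd = 13, Σ1 = 5.
Right-hand side: Σd·f = 165, Σf = 17.
Normal equations: [[91, 13]; [13, 5]]·[β₁, β₀]ᵀ = [165, 17]ᵀ.
Eliminating β₀: 5·(row 1) − 13·(row 2) gives 286·β₁ = 5·165 − 13·17 = 604, so β₁ = 302/143.
Then β₀ = (17 − 13·(302/143))/5 = -23/11.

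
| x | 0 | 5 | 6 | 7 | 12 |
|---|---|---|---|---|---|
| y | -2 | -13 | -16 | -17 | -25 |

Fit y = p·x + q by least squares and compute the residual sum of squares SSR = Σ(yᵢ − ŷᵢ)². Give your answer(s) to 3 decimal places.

SSR = 4.714

The normal equations are: 254·p + 30·q = -580;  30·p + 5·q = -73.
Determinant 254·5 − 30² = 370.
p = ((-580)·5 − 30·(-73))/370 = -71/37; q = (254·(-73) − 30·(-580))/370 = -571/185.
Residuals: 201/185, -59/185, -7/5, -89/185, 206/185; SSR = 872/185.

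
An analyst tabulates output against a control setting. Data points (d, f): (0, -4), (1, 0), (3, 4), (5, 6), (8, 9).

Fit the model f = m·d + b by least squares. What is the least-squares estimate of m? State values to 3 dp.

With design matrix X, XᵀX = [[99, 17]; [17, 5]] and Xᵀf = [114, 15]ᵀ.
det = 99·5 − 17² = 206.
m = (114·5 − 17·15)/206 = 315/206; b = (99·15 − 17·114)/206 = -453/206.

m = 1.529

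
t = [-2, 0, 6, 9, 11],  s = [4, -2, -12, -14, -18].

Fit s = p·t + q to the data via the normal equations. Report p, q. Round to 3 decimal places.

p = -1.596, q = -0.738

With design matrix X, XᵀX = [[242, 24]; [24, 5]] and Xᵀs = [-404, -42]ᵀ.
det = 242·5 − 24² = 634.
p = ((-404)·5 − 24·(-42))/634 = -506/317; q = (242·(-42) − 24·(-404))/634 = -234/317.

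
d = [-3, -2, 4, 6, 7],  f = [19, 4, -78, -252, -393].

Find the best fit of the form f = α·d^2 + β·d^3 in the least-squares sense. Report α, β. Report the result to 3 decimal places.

AᵀA·[α, β]ᵀ = Aᵀf reads: 4050·α + 25332·β = -29390;  25332·α + 169194·β = -194768.
Δ = 4050·169194 − 25332² = 43525476.
α = ((-29390)·169194 − 25332·(-194768))/43525476 = -3229057/3627123; β = (4050·(-194768) − 25332·(-29390))/43525476 = -3691910/3627123.

α = -0.890, β = -1.018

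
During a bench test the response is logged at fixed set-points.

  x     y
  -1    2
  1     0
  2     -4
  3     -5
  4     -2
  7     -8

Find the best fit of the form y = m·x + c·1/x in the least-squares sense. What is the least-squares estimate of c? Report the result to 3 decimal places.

c = -0.318

Compute the Gram sums: Σx·x = 80, Σx·1/x = 6, Σ1/x·1/x = 17245/7056.
Moment sums: Σx·y = -89, Σ1/x·y = -307/42.
Determinant 80·(17245/7056) − 6² = 70349/441.
m = ((-89)·(17245/7056) − 6·(-307/42))/(70349/441) = -1225349/1125584; c = (80·(-307/42) − 6·(-89))/(70349/441) = -22386/70349.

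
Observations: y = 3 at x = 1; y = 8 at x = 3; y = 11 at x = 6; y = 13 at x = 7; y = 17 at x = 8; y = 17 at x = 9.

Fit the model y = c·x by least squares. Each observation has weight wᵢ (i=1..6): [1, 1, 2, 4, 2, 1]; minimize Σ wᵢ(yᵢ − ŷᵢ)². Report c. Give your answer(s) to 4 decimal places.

c = 1.9466

From the data, Σwᵢ·x·x = 487.
Moment sums: Σwᵢ·x·y = 948.
So AᵀWA·[c]ᵀ = AᵀWy: [[487]]·[c]ᵀ = [948]ᵀ.
c = 948/487 = 1.94661.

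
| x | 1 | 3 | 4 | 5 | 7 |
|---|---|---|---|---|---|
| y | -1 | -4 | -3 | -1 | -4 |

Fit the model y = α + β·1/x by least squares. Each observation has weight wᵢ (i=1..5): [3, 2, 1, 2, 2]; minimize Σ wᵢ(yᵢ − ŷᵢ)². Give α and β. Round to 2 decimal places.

α = -3.50, β = 2.40

From the data, Σwᵢ·1 = 10, Σwᵢ·1/x = 1933/420, Σwᵢ·1/x·1/x = 600737/176400.
Right-hand side: Σwᵢ·y = -24, Σwᵢ·1/x·y = -3343/420.
det = 10·(600737/176400) − (1933/420)² = 2270881/176400.
α = ((-24)·(600737/176400) − (1933/420)·(-3343/420))/(2270881/176400) = -7955669/2270881; β = (10·(-3343/420) − (1933/420)·(-24))/(2270881/176400) = 5444040/2270881.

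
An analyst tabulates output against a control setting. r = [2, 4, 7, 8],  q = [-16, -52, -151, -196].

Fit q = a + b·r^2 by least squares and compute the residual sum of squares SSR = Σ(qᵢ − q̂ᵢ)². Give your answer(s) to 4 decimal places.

SSR = 0.0000

Entries of AᵀA: Σ1 = 4, Σr^2 = 133, Σr^2·r^2 = 6769.
And Σq = -415, Σr^2·q = -20839.
AᵀA·[a, b]ᵀ = Aᵀq becomes [[4, 133]; [133, 6769]]·[a, b]ᵀ = [-415, -20839]ᵀ.
Determinant 4·6769 − 133² = 9387.
a = ((-415)·6769 − 133·(-20839))/9387 = -4; b = (4·(-20839) − 133·(-415))/9387 = -3.
Residuals: 0, 0, 0, 0; SSR = 0.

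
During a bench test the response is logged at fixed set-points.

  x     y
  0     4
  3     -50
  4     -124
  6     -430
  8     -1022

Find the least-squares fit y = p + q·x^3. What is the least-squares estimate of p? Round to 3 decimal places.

Setting ∂/∂p … = 0 gives: 5·p + 819·q = -1622;  819·p + 313625·q = -625430.
Eliminating q: 313625·(row 1) − 819·(row 2) gives 897364·p = 313625·(-1622) − 819·(-625430) = 3527420, so p = 67835/17257.
Then q = ((-625430) − 819·(67835/17257))/313625 = -34591/17257.

p = 3.931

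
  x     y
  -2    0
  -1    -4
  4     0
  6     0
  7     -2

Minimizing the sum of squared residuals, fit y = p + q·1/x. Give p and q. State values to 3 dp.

p = -0.789, q = 2.184

Sums needed: Σ1 = 5, Σ1/x = -79/84, Σ1/x·1/x = 9601/7056.
Moment sums: Σy = -6, Σ1/x·y = 26/7.
So MᵀM·[p, q]ᵀ = Mᵀy: [[5, -79/84]; [-79/84, 9601/7056]]·[p, q]ᵀ = [-6, 26/7]ᵀ.
det = 5·(9601/7056) − (-79/84)² = 10441/1764.
p = ((-6)·(9601/7056) − (-79/84)·(26/7))/(10441/1764) = -16479/20882; q = (5·(26/7) − (-79/84)·(-6))/(10441/1764) = 22806/10441.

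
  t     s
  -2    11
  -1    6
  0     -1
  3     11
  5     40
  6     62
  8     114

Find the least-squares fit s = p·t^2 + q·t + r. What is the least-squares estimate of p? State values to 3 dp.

p = 2.060

Sums needed: Σt^2·t^2 = 6115, Σt^2·t = 871, Σt^2 = 139, Σt·t = 139, Σt = 19, Σ1 = 7.
Right-hand side: Σt^2·s = 10677, Σt·s = 1489, Σs = 243.
So AᵀA·[p, q, r]ᵀ = Aᵀs: [[6115, 871, 139]; [871, 139, 19]; [139, 19, 7]]·[p, q, r]ᵀ = [10677, 1489, 243]ᵀ.
Row-reducing yields p = 3309/1606, q = -31051/14454, r = -242/657.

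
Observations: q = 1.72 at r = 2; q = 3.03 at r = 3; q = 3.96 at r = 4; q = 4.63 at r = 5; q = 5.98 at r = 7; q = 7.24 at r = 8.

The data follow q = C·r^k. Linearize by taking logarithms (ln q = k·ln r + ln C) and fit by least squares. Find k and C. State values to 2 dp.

With ln qᵢ as the transformed response and ln rᵢ as the regressor:
Sums: Σln r = 8.8128, Σ(ln r)² = 14.3101, Σln q = 8.3277, Σln r·ln q = 13.5648.
Normal system: [[14.3101, 8.8128]; [8.8128, 6]]·[k, ln C]ᵀ = [13.5648, 8.3277]ᵀ.
Slope k = (n·Σln r·ln q − Σln r·Σln q)/(n·Σ(ln r)² − (Σln r)²) = (6·13.5648 − 8.8128·8.3277)/8.1947 = 0.97601; ln C = (Σln q − k·Σln r)/n = -0.04561, so C = exp(-0.04561) = 0.95542.

k = 0.98, C = 0.96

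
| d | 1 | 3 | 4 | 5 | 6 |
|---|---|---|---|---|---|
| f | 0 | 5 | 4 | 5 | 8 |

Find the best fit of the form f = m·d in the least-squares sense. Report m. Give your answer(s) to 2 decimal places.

Setting ∂/∂m … = 0 gives: 87·m = 104.
(Σd·d = 87, Σd·f = 104.)
m = 104/87 = 1.1954.

m = 1.20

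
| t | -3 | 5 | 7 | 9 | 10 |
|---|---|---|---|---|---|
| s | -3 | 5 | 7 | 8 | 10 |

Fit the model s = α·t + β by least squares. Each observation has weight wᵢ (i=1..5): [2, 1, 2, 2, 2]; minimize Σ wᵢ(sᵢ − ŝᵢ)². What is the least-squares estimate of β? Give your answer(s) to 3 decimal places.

Forming AᵀWA = [[503, 51]; [51, 9]] and AᵀWs = [485, 49]ᵀ gives AᵀWA·[α, β]ᵀ = AᵀWs.
Eliminating β: 9·(row 1) − 51·(row 2) gives 1926·α = 9·485 − 51·49 = 1866, so α = 311/321.
Then β = (49 − 51·(311/321))/9 = -44/963.

β = -0.046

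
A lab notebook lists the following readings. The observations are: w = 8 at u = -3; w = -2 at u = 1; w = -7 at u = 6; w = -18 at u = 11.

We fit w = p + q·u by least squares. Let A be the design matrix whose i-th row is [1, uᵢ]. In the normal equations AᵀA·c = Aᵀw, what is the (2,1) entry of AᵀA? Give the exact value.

15

Row 2 ↔ basis u, column 1 ↔ basis 1, so (AᵀA)_{2,1} = Σᵢ u = (-3)·(1) + (1)·(1) + (6)·(1) + (11)·(1) = 15.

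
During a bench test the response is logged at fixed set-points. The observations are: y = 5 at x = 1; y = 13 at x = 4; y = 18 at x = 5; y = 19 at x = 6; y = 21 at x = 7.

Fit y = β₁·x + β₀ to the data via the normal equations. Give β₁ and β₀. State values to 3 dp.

β₁ = 2.755, β₀ = 2.528

MᵀM·[β₁, β₀]ᵀ = Mᵀy reads: 127·β₁ + 23·β₀ = 408;  23·β₁ + 5·β₀ = 76.
det = 127·5 − 23² = 106.
β₁ = (408·5 − 23·76)/106 = 146/53; β₀ = (127·76 − 23·408)/106 = 134/53.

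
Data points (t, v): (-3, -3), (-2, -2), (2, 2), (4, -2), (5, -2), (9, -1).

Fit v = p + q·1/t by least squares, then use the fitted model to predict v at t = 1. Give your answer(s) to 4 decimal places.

v̂ = 1.7414

Normal-equation sums: Σ1 = 6, Σ1/t = 41/180, Σ1/t·1/t = 23521/32400.
Moment sums: Σv = -8, Σ1/t·v = 179/90.
XᵀX·[p, q]ᵀ = Xᵀv becomes [[6, 41/180]; [41/180, 23521/32400]]·[p, q]ᵀ = [-8, 179/90]ᵀ.
Δ = 6·(23521/32400) − (41/180)² = 27889/6480.
p = ((-8)·(23521/32400) − (41/180)·(179/90))/(27889/6480) = -202846/139445; q = (6·(179/90) − (41/180)·(-8))/(27889/6480) = 89136/27889.
At t = 1: v̂ = (-202846/139445)·(1) + (89136/27889)·(1) = 242834/139445.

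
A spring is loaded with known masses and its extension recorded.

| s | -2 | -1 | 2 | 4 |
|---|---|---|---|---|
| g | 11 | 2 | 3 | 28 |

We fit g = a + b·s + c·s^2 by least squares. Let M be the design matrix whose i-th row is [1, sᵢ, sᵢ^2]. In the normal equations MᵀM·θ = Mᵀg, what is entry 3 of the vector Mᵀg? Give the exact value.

Entry 3 ↔ basis s^2, so (Mᵀg)_{3} = Σᵢ (s^2)·gᵢ = (4)·(11) + (1)·(2) + (4)·(3) + (16)·(28) = 506.

506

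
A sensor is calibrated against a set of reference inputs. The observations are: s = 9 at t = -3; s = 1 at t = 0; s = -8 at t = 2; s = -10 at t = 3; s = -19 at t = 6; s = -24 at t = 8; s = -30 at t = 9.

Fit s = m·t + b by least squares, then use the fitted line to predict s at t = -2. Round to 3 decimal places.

Normal-equation sums: Σt·t = 203, Σt = 25, Σ1 = 7.
Right-hand side: Σt·s = -649, Σs = -81.
Normal equations: [[203, 25]; [25, 7]]·[m, b]ᵀ = [-649, -81]ᵀ.
Determinant 203·7 − 25² = 796.
m = ((-649)·7 − 25·(-81))/796 = -1259/398; b = (203·(-81) − 25·(-649))/796 = -109/398.
At t = -2: ŝ = (-1259/398)·(-2) + (-109/398)·(1) = 2409/398.

ŝ = 6.053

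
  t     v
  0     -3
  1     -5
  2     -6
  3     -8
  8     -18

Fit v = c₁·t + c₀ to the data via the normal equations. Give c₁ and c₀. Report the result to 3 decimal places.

The normal equations are: 78·c₁ + 14·c₀ = -185;  14·c₁ + 5·c₀ = -40.
(Σt·t = 78, Σt = 14, Σ1 = 5, Σt·v = -185, Σv = -40.)
Δ = 78·5 − 14² = 194.
c₁ = ((-185)·5 − 14·(-40))/194 = -365/194; c₀ = (78·(-40) − 14·(-185))/194 = -265/97.

c₁ = -1.881, c₀ = -2.732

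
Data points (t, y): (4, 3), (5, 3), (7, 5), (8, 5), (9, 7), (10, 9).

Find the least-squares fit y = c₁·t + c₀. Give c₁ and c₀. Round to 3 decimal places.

Sums needed: Σt·t = 335, Σt = 43, Σ1 = 6.
And Σt·y = 255, Σy = 32.
So AᵀA·[c₁, c₀]ᵀ = Aᵀy: [[335, 43]; [43, 6]]·[c₁, c₀]ᵀ = [255, 32]ᵀ.
Eliminating c₀: 6·(row 1) − 43·(row 2) gives 161·c₁ = 6·255 − 43·32 = 154, so c₁ = 22/23.
Then c₀ = (32 − 43·(22/23))/6 = -35/23.

c₁ = 0.957, c₀ = -1.522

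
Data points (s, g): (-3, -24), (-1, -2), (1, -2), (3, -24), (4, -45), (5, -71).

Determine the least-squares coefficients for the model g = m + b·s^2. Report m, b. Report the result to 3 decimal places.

With design matrix A, AᵀA = [[6, 61]; [61, 1045]] and Aᵀg = [-168, -2931]ᵀ.
det = 6·1045 − 61² = 2549.
m = ((-168)·1045 − 61·(-2931))/2549 = 3231/2549; b = (6·(-2931) − 61·(-168))/2549 = -7338/2549.

m = 1.268, b = -2.879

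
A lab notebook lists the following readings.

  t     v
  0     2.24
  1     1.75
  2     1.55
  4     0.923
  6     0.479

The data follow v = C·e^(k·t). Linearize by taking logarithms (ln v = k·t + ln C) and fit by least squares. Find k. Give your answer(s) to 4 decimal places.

Let Y = ln v. Fitting Y = k·t + ln C by least squares:
Σt = 13.0000, Σ(t)² = 57.0000, Σln v = 0.9882, Σt·ln v = -3.3007.
Equations: 57.0000·k + 13.0000·ln C = -3.3007;  13.0000·k + 5·ln C = 0.9882.
Δ = 57.0000·5 − (13.0000)² = 116.0000; k = (-3.3007·5 − 13.0000·0.9882)/116.0000 = -0.25301, ln C = (57.0000·0.9882 − 13.0000·-3.3007)/116.0000 = 0.85547.

k = -0.2530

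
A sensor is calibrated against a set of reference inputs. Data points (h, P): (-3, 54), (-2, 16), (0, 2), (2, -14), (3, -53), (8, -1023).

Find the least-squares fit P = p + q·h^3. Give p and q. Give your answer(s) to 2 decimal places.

p = 0.98, q = -2.00

Compute the Gram sums: Σ1 = 6, Σh^3 = 512, Σh^3·h^3 = 263730.
Right-hand side: ΣP = -1018, Σh^3·P = -526905.
det = 6·263730 − 512² = 1320236.
p = ((-1018)·263730 − 512·(-526905))/1320236 = 324555/330059; q = (6·(-526905) − 512·(-1018))/1320236 = -1320107/660118.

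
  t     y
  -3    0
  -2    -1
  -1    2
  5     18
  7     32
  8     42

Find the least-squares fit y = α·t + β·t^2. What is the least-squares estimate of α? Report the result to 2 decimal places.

α = 1.22

The normal equations are: 152·α + 944·β = 650;  944·α + 7220·β = 4704.
Determinant 152·7220 − 944² = 206304.
α = (650·7220 − 944·4704)/206304 = 31553/25788; β = (152·4704 − 944·650)/206304 = 3169/6447.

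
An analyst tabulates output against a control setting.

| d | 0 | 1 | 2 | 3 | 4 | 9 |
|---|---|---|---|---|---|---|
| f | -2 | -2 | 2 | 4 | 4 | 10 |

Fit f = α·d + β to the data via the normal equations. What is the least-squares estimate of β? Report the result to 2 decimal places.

β = -1.65

MᵀM·[α, β]ᵀ = Mᵀf reads: 111·α + 19·β = 120;  19·α + 6·β = 16.
Eliminating β: 6·(row 1) − 19·(row 2) gives 305·α = 6·120 − 19·16 = 416, so α = 416/305.
Then β = (16 − 19·(416/305))/6 = -504/305.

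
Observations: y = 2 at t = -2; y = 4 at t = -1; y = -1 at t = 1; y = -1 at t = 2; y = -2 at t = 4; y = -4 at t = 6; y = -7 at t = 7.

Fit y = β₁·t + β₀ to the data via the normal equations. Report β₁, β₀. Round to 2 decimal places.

β₁ = -1.01, β₀ = 1.16

AᵀA·[β₁, β₀]ᵀ = Aᵀy reads: 111·β₁ + 17·β₀ = -92;  17·β₁ + 7·β₀ = -9.
det = 111·7 − 17² = 488.
β₁ = ((-92)·7 − 17·(-9))/488 = -491/488; β₀ = (111·(-9) − 17·(-92))/488 = 565/488.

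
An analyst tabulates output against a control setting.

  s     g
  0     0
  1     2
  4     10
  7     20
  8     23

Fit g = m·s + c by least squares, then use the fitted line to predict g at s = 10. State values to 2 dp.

ĝ = 28.52

MᵀM·[m, c]ᵀ = Mᵀg reads: 130·m + 20·c = 366;  20·m + 5·c = 55.
(Σs·s = 130, Σs = 20, Σ1 = 5, Σs·g = 366, Σg = 55.)
det = 130·5 − 20² = 250.
m = (366·5 − 20·55)/250 = 73/25; c = (130·55 − 20·366)/250 = -17/25.
At s = 10: ĝ = (73/25)·(10) + (-17/25)·(1) = 713/25.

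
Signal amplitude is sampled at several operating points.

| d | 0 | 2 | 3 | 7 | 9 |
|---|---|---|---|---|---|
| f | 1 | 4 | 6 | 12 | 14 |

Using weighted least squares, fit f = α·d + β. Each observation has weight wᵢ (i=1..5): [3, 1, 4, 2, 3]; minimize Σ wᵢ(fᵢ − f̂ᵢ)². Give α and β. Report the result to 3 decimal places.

α = 1.454, β = 1.311

With design matrix X, XᵀWX = [[381, 55]; [55, 13]] and XᵀWf = [626, 97]ᵀ.
Determinant 381·13 − 55² = 1928.
α = (626·13 − 55·97)/1928 = 2803/1928; β = (381·97 − 55·626)/1928 = 2527/1928.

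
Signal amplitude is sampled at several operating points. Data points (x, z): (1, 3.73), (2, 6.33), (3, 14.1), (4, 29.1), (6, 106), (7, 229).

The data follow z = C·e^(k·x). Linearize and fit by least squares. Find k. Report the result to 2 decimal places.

k = 0.69

Let Y = ln z. Fitting Y = k·x + ln C by least squares:
Σx = 23.0000, Σ(x)² = 115.0000, Σln z = 19.2758, Σx·ln z = 92.4452.
Normal system: [[115.0000, 23.0000]; [23.0000, 6]]·[k, ln C]ᵀ = [92.4452, 19.2758]ᵀ.
Solving (det = 161.0000): k = 0.69148, ln C = 0.56196.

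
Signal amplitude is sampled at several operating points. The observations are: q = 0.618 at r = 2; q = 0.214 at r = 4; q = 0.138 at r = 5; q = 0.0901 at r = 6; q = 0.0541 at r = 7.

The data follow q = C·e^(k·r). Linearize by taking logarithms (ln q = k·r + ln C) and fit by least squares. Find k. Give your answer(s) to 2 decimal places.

k = -0.48

With ln qᵢ as the transformed response and rᵢ as the regressor:
Over the data: Σr = 24.0000, Σ(r)² = 130.0000, Σln q = -9.3273, Σr·ln q = -51.8916.
Normal system: [[130.0000, 24.0000]; [24.0000, 5]]·[k, ln C]ᵀ = [-51.8916, -9.3273]ᵀ.
Solving (det = 74.0000): k = -0.48112, ln C = 0.44391.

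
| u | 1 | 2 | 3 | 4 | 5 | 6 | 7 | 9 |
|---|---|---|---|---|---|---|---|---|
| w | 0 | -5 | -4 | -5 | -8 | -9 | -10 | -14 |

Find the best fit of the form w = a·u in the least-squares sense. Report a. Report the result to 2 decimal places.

Normal-equation sums: Σu·u = 221.
Moment sums: Σu·w = -332.
MᵀM·[a]ᵀ = Mᵀw becomes [[221]]·[a]ᵀ = [-332]ᵀ.
a = (-332)/221 = -1.50226.

a = -1.50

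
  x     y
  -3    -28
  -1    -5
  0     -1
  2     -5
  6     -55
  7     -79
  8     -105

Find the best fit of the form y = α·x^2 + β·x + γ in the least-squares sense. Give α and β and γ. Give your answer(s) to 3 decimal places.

α = -1.966, β = 2.754, γ = -1.416

Compute the Gram sums: Σx^2·x^2 = 7891, Σx^2·x = 1051, Σx^2 = 163, Σx·x = 163, Σx = 19, Σ1 = 7.
And Σx^2·y = -12848, Σx·y = -1644, Σy = -278.
So AᵀA·[α, β, γ]ᵀ = Aᵀy: [[7891, 1051, 163]; [1051, 163, 19]; [163, 19, 7]]·[α, β, γ]ᵀ = [-12848, -1644, -278]ᵀ.
Inverting the 3×3 Gram matrix, [α, β, γ]ᵀ = [-2465/1254, 8633/3135, -269/190]ᵀ.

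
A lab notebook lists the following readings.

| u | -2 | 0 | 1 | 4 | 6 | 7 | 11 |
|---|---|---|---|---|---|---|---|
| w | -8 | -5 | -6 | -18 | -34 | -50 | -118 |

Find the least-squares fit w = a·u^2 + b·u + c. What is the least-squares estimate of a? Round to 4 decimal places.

Normal-equation sums: Σu^2·u^2 = 18611, Σu^2·u = 1947, Σu^2 = 227, Σu·u = 227, Σu = 27, Σ1 = 7.
Moment sums: Σu^2·w = -18278, Σu·w = -1914, Σw = -239.
Row-reducing yields a = -10079/10244, b = 1293/2561, c = -3297/788.

a = -0.9839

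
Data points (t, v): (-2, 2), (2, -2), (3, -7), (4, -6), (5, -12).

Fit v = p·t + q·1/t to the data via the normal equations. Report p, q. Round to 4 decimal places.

p = -2.4083, q = 5.3368

The normal equations are: 58·p + 5·q = -113;  5·p + (2569/3600)·q = -247/30.
(Σt·t = 58, Σt·1/t = 5, Σ1/t·1/t = 2569/3600, Σt·v = -113, Σ1/t·v = -247/30.)
Eliminating q: (2569/3600)·(row 1) − 5·(row 2) gives (29501/1800)·p = (2569/3600)·(-113) − 5·(-247/30) = -142097/3600, so p = -142097/59002.
Then q = ((-247/30) − 5·(-142097/59002))/(2569/3600) = 157440/29501.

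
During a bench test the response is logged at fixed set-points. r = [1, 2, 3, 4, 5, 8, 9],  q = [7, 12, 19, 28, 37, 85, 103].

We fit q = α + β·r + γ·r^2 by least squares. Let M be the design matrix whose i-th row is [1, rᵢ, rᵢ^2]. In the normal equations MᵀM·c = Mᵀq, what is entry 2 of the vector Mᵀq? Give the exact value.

1992

Entry 2 ↔ basis r, so (Mᵀq)_{2} = Σᵢ (r)·qᵢ = (1)·(7) + (2)·(12) + (3)·(19) + (4)·(28) + (5)·(37) + (8)·(85) + (9)·(103) = 1992.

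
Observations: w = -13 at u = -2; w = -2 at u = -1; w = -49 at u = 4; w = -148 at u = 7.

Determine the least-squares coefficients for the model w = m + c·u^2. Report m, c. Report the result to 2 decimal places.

m = -0.10, c = -3.02

Normal-equation sums: Σ1 = 4, Σu^2 = 70, Σu^2·u^2 = 2674.
Right-hand side: Σw = -212, Σu^2·w = -8090.
MᵀM·[m, c]ᵀ = Mᵀw becomes [[4, 70]; [70, 2674]]·[m, c]ᵀ = [-212, -8090]ᵀ.
det = 4·2674 − 70² = 5796.
m = ((-212)·2674 − 70·(-8090))/5796 = -7/69; c = (4·(-8090) − 70·(-212))/5796 = -1460/483.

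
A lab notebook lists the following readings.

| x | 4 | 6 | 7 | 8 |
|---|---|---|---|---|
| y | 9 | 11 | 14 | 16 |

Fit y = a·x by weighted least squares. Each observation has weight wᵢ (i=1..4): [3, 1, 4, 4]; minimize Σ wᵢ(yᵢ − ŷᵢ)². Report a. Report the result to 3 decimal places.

a = 2.011

Entries of AᵀWA: Σwᵢ·x·x = 536.
Moment sums: Σwᵢ·x·y = 1078.
So AᵀWA·[a]ᵀ = AᵀWy: [[536]]·[a]ᵀ = [1078]ᵀ.
Hence a = 1078 / 536 ≈ 2.01119.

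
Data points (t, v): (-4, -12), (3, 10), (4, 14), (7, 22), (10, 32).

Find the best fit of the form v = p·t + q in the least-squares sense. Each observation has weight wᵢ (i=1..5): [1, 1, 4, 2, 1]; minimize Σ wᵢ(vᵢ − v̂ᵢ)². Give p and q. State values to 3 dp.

Sums needed: Σwᵢ·t·t = 287, Σwᵢ·t = 39, Σwᵢ·1 = 9.
And Σwᵢ·t·v = 930, Σwᵢ·v = 130.
AᵀWA·[p, q]ᵀ = AᵀWv becomes [[287, 39]; [39, 9]]·[p, q]ᵀ = [930, 130]ᵀ.
Δ = 287·9 − 39² = 1062.
p = (930·9 − 39·130)/1062 = 550/177; q = (287·130 − 39·930)/1062 = 520/531.

p = 3.107, q = 0.979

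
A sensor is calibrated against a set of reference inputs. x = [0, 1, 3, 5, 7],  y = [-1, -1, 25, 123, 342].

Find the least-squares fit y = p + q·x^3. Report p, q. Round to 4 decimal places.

p = -1.7692, q = 1.0017

AᵀA·[p, q]ᵀ = Aᵀy reads: 5·p + 496·q = 488;  496·p + 134004·q = 133355.
(Σ1 = 5, Σx^3 = 496, Σx^3·x^3 = 134004, Σy = 488, Σx^3·y = 133355.)
Determinant 5·134004 − 496² = 424004.
p = (488·134004 − 496·133355)/424004 = -187532/106001; q = (5·133355 − 496·488)/424004 = 424727/424004.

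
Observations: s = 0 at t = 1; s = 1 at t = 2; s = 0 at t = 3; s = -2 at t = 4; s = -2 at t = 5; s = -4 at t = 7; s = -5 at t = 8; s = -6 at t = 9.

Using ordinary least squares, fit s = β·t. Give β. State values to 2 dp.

β = -0.55

Forming MᵀM = [[249]] and Mᵀs = [-138]ᵀ gives MᵀM·[β]ᵀ = Mᵀs.
β = (-138)/249 = -0.554217.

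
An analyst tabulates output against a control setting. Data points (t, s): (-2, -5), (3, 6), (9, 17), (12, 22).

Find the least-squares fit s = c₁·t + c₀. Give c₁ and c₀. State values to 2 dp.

Compute the Gram sums: Σt·t = 238, Σt = 22, Σ1 = 4.
Right-hand side: Σt·s = 445, Σs = 40.
XᵀX·[c₁, c₀]ᵀ = Xᵀs becomes [[238, 22]; [22, 4]]·[c₁, c₀]ᵀ = [445, 40]ᵀ.
det = 238·4 − 22² = 468.
c₁ = (445·4 − 22·40)/468 = 25/13; c₀ = (238·40 − 22·445)/468 = -15/26.

c₁ = 1.92, c₀ = -0.58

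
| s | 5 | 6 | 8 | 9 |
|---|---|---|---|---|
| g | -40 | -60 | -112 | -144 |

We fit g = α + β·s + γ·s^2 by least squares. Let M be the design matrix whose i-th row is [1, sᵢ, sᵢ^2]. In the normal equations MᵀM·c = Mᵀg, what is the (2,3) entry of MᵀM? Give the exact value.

1582

Row 2 ↔ basis s, column 3 ↔ basis s^2, so (MᵀM)_{2,3} = Σᵢ (s)·(s^2) = (5)·(25) + (6)·(36) + (8)·(64) + (9)·(81) = 1582.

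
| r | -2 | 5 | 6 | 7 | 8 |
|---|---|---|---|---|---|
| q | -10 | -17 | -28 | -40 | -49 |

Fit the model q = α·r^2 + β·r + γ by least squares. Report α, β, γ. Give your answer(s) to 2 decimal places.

α = -0.94, β = 1.61, γ = -2.92

The normal system MᵀM·[α, β, γ]ᵀ = Mᵀq is [[8434, 1188, 178]; [1188, 178, 24]; [178, 24, 5]]·[α, β, γ]ᵀ = [-6569, -905, -144]ᵀ.
Solving the 3×3 system (Gaussian elimination) gives α = -48179/51038, β = 82175/51038, γ = -5737/1963.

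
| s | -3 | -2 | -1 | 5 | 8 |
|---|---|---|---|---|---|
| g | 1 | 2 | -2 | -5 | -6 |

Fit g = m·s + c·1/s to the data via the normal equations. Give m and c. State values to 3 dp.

m = -0.869, c = 2.302

Entries of XᵀX: Σs·s = 103, Σs·1/s = 5, Σ1/s·1/s = 20401/14400.
For Xᵀg: Σs·g = -78, Σ1/s·g = -13/12.
Δ = 103·(20401/14400) − 5² = 1741303/14400.
m = ((-78)·(20401/14400) − 5·(-13/12))/(1741303/14400) = -1513278/1741303; c = (103·(-13/12) − 5·(-78))/(1741303/14400) = 4009200/1741303.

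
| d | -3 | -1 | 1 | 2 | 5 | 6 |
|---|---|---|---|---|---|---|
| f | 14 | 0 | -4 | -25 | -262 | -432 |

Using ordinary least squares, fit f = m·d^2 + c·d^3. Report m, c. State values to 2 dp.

Entries of MᵀM: Σd^2·d^2 = 2020, Σd^2·d^3 = 10690, Σd^3·d^3 = 63076.
For Mᵀf: Σd^2·f = -22080, Σd^3·f = -126644.
So MᵀM·[m, c]ᵀ = Mᵀf: [[2020, 10690]; [10690, 63076]]·[m, c]ᵀ = [-22080, -126644]ᵀ.
det = 2020·63076 − 10690² = 13137420.
m = ((-22080)·63076 − 10690·(-126644))/13137420 = -1944686/656871; c = (2020·(-126644) − 10690·(-22080))/13137420 = -989284/656871.

m = -2.96, c = -1.51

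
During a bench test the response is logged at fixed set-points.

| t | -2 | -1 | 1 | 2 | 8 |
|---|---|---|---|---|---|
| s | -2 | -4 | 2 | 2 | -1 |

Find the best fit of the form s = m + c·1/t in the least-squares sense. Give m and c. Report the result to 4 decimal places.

The normal equations are: 5·m + (1/8)·c = -3;  (1/8)·m + (161/64)·c = 63/8.
(Σ1 = 5, Σ1/t = 1/8, Σ1/t·1/t = 161/64, Σs = -3, Σ1/t·s = 63/8.)
Determinant 5·(161/64) − (1/8)² = 201/16.
m = ((-3)·(161/64) − (1/8)·(63/8))/(201/16) = -91/134; c = (5·(63/8) − (1/8)·(-3))/(201/16) = 212/67.

m = -0.6791, c = 3.1642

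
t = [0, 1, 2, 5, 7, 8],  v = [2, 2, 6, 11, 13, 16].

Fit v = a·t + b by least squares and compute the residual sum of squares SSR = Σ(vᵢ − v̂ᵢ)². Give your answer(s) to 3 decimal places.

Sums needed: Σt·t = 143, Σt = 23, Σ1 = 6.
Right-hand side: Σt·v = 288, Σv = 50.
Eliminating b: 6·(row 1) − 23·(row 2) gives 329·a = 6·288 − 23·50 = 578, so a = 578/329.
Then b = (50 − 23·(578/329))/6 = 526/329.
Residuals: 132/329, -446/329, 292/329, 29/47, -295/329, 114/329; SSR = 1346/329.

SSR = 4.091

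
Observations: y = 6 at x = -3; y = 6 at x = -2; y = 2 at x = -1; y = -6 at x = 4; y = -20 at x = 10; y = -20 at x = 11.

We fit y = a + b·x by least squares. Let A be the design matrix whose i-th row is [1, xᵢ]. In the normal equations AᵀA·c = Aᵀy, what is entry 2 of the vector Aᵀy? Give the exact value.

-476

Entry 2 ↔ basis x, so (Aᵀy)_{2} = Σᵢ (x)·yᵢ = (-3)·(6) + (-2)·(6) + (-1)·(2) + (4)·(-6) + (10)·(-20) + (11)·(-20) = -476.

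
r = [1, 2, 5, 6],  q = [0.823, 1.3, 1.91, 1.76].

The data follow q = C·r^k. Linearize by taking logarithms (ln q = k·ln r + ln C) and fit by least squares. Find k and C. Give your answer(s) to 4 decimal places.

k = 0.4430, C = 0.8750

Let Y = ln q. Fitting Y = k·ln r + ln C by least squares:
Σln r = 4.0943, Σ(ln r)² = 6.2811, Σln q = 1.2800, Σln r·ln q = 2.2362.
Equations: 6.2811·k + 4.0943·ln C = 2.2362;  4.0943·k + 4·ln C = 1.2800.
Slope k = (n·Σln r·ln q − Σln r·Σln q)/(n·Σ(ln r)² − (Σln r)²) = (4·2.2362 − 4.0943·1.2800)/8.3609 = 0.44304; ln C = (Σln q − k·Σln r)/n = -0.13350, so C = exp(-0.13350) = 0.87503.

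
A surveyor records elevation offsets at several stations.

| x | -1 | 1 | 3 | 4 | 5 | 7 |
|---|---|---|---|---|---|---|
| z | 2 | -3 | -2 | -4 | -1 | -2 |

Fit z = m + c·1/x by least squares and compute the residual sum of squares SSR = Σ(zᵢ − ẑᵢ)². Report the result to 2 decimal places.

SSR = 6.29

Normal-equation sums: Σ1 = 6, Σ1/x = 389/420, Σ1/x·1/x = 394081/176400.
Right-hand side: Σz = -10, Σ1/x·z = -751/105.
So AᵀA·[m, c]ᵀ = Aᵀz: [[6, 389/420]; [389/420, 394081/176400]]·[m, c]ᵀ = [-10, -751/105]ᵀ.
Determinant 6·(394081/176400) − (389/420)² = 442633/35280.
m = ((-10)·(394081/176400) − (389/420)·(-751/105))/(442633/35280) = -2772254/2213165; c = (6·(-751/105) − (389/420)·(-10))/(442633/35280) = -1187256/442633.
Residuals: 1262304/2213165, 2069039/2213165, 324684/2213165, -4596336/2213165, 349269/442633, -806036/2213165; SSR = 13919194/2213165.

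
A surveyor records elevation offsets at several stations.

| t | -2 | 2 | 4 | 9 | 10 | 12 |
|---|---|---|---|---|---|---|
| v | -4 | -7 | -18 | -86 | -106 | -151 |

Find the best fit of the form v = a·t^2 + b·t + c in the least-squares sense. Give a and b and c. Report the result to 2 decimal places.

Compute the Gram sums: Σt^2·t^2 = 37585, Σt^2·t = 3521, Σt^2 = 349, Σt·t = 349, Σt = 35, Σ1 = 6.
Right-hand side: Σt^2·v = -39642, Σt·v = -3724, Σv = -372.
Solving the 3×3 system (Gaussian elimination) gives a = -898891/893100, b = -365071/893100, c = -159521/148850.

a = -1.01, b = -0.41, c = -1.07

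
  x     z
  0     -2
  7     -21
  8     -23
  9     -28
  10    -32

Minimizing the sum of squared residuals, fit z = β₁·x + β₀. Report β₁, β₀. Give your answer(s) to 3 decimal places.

β₁ = -2.901, β₀ = -1.471

Normal-equation sums: Σx·x = 294, Σx = 34, Σ1 = 5.
Right-hand side: Σx·z = -903, Σz = -106.
So AᵀA·[β₁, β₀]ᵀ = Aᵀz: [[294, 34]; [34, 5]]·[β₁, β₀]ᵀ = [-903, -106]ᵀ.
Determinant 294·5 − 34² = 314.
β₁ = ((-903)·5 − 34·(-106))/314 = -911/314; β₀ = (294·(-106) − 34·(-903))/314 = -231/157.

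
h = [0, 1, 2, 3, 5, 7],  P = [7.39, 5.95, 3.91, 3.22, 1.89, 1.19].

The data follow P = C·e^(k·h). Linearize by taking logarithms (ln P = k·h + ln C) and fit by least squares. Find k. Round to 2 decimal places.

Let Y = ln P. Fitting Y = k·h + ln C by least squares:
Over the data: Σh = 18.0000, Σ(h)² = 88.0000, Σln P = 7.1270, Σh·ln P = 12.4192.
Normal system: [[88.0000, 18.0000]; [18.0000, 6]]·[k, ln C]ᵀ = [12.4192, 7.1270]ᵀ.
Δ = 88.0000·6 − (18.0000)² = 204.0000; k = (12.4192·6 − 18.0000·7.1270)/204.0000 = -0.26358, ln C = (88.0000·7.1270 − 18.0000·12.4192)/204.0000 = 1.97857.

k = -0.26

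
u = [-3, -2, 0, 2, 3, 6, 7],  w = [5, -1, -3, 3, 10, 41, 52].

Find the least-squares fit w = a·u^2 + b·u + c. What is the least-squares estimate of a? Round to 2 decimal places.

Sums needed: Σu^2·u^2 = 3891, Σu^2·u = 559, Σu^2 = 111, Σu·u = 111, Σu = 13, Σ1 = 7.
And Σu^2·w = 4167, Σu·w = 633, Σw = 107.
XᵀX·[a, b, c]ᵀ = Xᵀw becomes [[3891, 559, 111]; [559, 111, 13]; [111, 13, 7]]·[a, b, c]ᵀ = [4167, 633, 107]ᵀ.
Solving the 3×3 system (Gaussian elimination) gives a = 5648/5579, b = 4950/5579, c = -1925/797.

a = 1.01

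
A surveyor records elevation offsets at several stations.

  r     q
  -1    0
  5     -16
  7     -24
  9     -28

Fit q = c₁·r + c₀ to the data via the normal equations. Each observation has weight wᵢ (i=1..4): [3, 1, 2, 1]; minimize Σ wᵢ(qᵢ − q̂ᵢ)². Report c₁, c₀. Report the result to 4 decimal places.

MᵀWM·[c₁, c₀]ᵀ = MᵀWq reads: 207·c₁ + 25·c₀ = -668;  25·c₁ + 7·c₀ = -92.
(Σwᵢ·r·r = 207, Σwᵢ·r = 25, Σwᵢ·1 = 7, Σwᵢ·r·q = -668, Σwᵢ·q = -92.)
Δ = 207·7 − 25² = 824.
c₁ = ((-668)·7 − 25·(-92))/824 = -297/103; c₀ = (207·(-92) − 25·(-668))/824 = -293/103.

c₁ = -2.8835, c₀ = -2.8447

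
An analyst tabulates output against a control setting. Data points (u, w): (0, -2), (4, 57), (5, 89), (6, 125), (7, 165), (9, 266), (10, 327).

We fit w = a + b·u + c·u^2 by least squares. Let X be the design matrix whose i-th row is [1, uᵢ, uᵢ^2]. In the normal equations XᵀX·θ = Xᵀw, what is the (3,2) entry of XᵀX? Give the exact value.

Row 3 ↔ basis u^2, column 2 ↔ basis u, so (XᵀX)_{3,2} = Σᵢ (u^2)·(u) = (0)·(0) + (16)·(4) + (25)·(5) + (36)·(6) + (49)·(7) + (81)·(9) + (100)·(10) = 2477.

2477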